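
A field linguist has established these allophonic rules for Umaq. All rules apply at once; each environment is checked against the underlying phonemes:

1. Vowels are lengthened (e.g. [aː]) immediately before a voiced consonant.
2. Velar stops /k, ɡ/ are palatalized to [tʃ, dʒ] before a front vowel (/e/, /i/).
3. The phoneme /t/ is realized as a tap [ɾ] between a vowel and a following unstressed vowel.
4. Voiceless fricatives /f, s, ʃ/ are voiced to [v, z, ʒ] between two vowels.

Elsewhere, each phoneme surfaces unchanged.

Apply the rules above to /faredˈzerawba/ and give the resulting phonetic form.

/f/ (word-initial) fails the environment for rule 4, so it stays [f].
/a/ (between /f/ and /r/) occurs before a voiced consonant → [aː] by rule 1.
/r/ — not in any rule's target class → [r].
/e/ (between /r/ and /d/): before a voiced consonant, so rule 1 applies → [eː].
/d/ (between /e/ and /z/): no rule targets it → [d].
/z/ (between /d/ and /e/): no rule targets it → [z].
/e/ (between /z/ and /r/): before a voiced consonant, so rule 1 applies → [eː].
/r/ (between /e/ and /a/) is unaffected → [r].
Rule 1 applies to /a/ (between /r/ and /w/: before a voiced consonant) → [aː].
/w/ (between /a/ and /b/): no rule targets it → [w].
/b/ (between /w/ and /a/): no rule targets it → [b].
/a/ (word-final) fails the environment for rule 1, so it stays [a].

[faːreːdˈzeːraːwba]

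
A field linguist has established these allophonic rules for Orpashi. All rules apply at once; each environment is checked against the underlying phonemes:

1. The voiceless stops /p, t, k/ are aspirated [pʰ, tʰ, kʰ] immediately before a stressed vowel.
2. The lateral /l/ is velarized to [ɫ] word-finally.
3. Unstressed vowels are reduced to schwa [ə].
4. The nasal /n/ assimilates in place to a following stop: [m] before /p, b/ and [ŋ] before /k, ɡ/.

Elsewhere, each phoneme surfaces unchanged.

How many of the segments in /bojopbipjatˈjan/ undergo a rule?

4

Segments that undergo a rule: /o/ → [ə] (rule 3); /o/ → [ə] (rule 3); /i/ → [ə] (rule 3); /a/ → [ə] (rule 3).
All other segments surface unchanged.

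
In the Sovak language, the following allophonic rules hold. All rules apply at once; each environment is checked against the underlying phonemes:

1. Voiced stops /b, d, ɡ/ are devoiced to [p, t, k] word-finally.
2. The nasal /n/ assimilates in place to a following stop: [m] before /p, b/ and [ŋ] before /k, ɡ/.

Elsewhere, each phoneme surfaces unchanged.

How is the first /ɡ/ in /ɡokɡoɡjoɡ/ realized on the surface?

[ɡ]

/ɡ/ (word-initial) fails the environment for rule 1, so it stays [ɡ].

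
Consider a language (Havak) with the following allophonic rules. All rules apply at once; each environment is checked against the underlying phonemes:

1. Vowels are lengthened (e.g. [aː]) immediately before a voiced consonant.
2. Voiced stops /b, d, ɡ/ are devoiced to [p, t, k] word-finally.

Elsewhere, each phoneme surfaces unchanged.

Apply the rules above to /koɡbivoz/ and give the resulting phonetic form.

/k/ — not in any rule's target class → [k].
/o/ (between /k/ and /ɡ/): before a voiced consonant, so rule 1 applies → [oː].
/ɡ/ (between /o/ and /b/) fails the environment for rule 2, so it stays [ɡ].
/b/ (between /ɡ/ and /i/) fails the environment for rule 2, so it stays [b].
Rule 1 applies to /i/ (between /b/ and /v/: before a voiced consonant) → [iː].
/v/ — not in any rule's target class → [v].
Rule 1 applies to /o/ (between /v/ and /z/: before a voiced consonant) → [oː].
/z/ — not in any rule's target class → [z].

[koːɡbiːvoːz]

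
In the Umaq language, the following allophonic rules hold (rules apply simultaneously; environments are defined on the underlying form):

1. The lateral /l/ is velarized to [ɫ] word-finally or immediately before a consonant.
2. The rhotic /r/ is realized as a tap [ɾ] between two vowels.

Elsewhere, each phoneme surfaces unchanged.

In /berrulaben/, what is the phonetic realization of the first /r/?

[r]

/r/ (between /e/ and /r/): rule 2 targets it, but not between two vowels → unchanged [r].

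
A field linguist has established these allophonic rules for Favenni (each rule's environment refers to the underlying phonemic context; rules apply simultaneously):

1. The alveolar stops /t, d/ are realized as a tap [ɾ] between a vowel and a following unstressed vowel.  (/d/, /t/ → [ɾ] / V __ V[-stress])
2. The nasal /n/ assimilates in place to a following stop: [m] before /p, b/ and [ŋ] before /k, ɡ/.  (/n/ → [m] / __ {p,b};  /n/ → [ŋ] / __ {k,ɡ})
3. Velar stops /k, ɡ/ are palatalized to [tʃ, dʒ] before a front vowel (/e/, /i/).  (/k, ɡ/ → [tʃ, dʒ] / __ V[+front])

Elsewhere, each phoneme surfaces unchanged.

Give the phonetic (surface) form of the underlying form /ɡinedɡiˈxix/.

Rule 3 applies to /ɡ/ (word-initial: before a front vowel) → [dʒ].
/i/ (between /ɡ/ and /n/): no rule targets it → [i].
/n/ (between /i/ and /e/) fails the environment for rule 2, so it stays [n].
/e/ — not in any rule's target class → [e].
/d/ (between /e/ and /ɡ/): rule 1 targets it, but not between a vowel and a following unstressed vowel → unchanged [d].
/ɡ/ — between /d/ and /i/, before a front vowel — surfaces as [dʒ] (rule 3).
/i/ (between /ɡ/ and /x/) is unaffected → [i].
/x/ — not in any rule's target class → [x].
/i/ (between /x/ and /x/) is unaffected → [i].
/x/ stays [x].

[dʒineddʒiˈxix]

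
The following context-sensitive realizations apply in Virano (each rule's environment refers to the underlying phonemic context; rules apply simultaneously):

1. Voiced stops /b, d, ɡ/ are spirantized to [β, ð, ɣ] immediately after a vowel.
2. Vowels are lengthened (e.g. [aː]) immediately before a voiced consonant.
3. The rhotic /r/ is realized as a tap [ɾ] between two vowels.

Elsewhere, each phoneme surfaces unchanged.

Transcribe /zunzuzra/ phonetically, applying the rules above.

/u/ (between /z/ and /n/): before a voiced consonant, so rule 2 applies → [uː].
/u/ (between /z/ and /z/) occurs before a voiced consonant → [uː] by rule 2.
/r/ (between /z/ and /a/): rule 3 targets it, but not between two vowels → unchanged [r].
/a/ — word-final; rule 2 does not apply here → [a].

[zuːnzuːzra]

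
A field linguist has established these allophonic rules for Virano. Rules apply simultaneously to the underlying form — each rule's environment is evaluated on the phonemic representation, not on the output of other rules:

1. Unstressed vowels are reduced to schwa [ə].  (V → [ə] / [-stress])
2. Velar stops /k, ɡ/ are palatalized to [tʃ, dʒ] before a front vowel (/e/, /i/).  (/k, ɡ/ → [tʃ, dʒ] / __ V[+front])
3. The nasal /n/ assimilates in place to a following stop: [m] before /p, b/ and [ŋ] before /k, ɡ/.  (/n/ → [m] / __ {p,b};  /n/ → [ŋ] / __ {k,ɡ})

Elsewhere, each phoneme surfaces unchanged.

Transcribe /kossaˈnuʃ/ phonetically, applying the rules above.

[kəssəˈnuʃ]

/k/ — word-initial; rule 2 does not apply here → [k].
/o/ (between /k/ and /s/) occurs in an unstressed syllable → [ə] by rule 1.
/s/ — not in any rule's target class → [s].
/s/ — not in any rule's target class → [s].
/a/ meets the environment for rule 1 (in an unstressed syllable) → [ə].
/n/ (between /a/ and /u/): rule 3 targets it, but not before a labial or velar stop → unchanged [n].
/u/ (between /n/ and /ʃ/) is in the target of rule 1 but the environment (in an unstressed syllable) is not met → [u].
/ʃ/ (word-final) is unaffected → [ʃ].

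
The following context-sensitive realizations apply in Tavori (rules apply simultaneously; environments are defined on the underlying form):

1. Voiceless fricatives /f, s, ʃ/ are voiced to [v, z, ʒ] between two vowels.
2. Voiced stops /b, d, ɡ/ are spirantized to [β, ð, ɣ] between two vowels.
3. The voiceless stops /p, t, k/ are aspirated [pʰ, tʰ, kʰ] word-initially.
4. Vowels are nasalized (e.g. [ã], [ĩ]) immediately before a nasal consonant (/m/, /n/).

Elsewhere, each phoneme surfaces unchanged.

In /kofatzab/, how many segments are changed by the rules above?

Segments that undergo a rule: /k/ → [kʰ] (rule 3); /f/ → [v] (rule 1).
All other segments surface unchanged.

2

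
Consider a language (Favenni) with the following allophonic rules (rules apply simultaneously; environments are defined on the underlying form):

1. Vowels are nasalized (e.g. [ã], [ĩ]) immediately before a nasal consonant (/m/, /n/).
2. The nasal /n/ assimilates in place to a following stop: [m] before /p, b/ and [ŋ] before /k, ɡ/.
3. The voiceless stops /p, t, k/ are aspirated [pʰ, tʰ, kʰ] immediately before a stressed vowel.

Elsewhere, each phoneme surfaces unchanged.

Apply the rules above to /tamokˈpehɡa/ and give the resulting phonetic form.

[tãmokˈpʰehɡa]

/t/ (word-initial): rule 3 targets it, but not immediately before a stressed vowel → unchanged [t].
Rule 1 applies to /a/ (between /t/ and /m/: before a nasal consonant) → [ã].
/m/ (between /a/ and /o/) is unaffected → [m].
/o/ (between /m/ and /k/) is in the target of rule 1 but the environment (before a nasal consonant) is not met → [o].
/k/ (between /o/ and /p/): rule 3 targets it, but not immediately before a stressed vowel → unchanged [k].
/p/ (between /k/ and /e/) occurs immediately before a stressed vowel → [pʰ] by rule 3.
/e/ (between /p/ and /h/): rule 1 targets it, but not before a nasal consonant → unchanged [e].
/h/ — not in any rule's target class → [h].
/ɡ/ (between /h/ and /a/): no rule targets it → [ɡ].
/a/ (word-final): rule 1 targets it, but not before a nasal consonant → unchanged [a].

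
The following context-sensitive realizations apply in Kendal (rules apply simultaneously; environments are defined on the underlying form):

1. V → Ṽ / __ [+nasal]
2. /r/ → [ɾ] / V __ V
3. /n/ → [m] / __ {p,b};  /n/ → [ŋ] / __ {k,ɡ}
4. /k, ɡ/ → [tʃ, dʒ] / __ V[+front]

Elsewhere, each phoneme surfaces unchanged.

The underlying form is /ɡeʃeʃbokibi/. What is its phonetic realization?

[dʒeʃeʃbotʃibi]

/ɡ/ meets the environment for rule 4 (before a front vowel) → [dʒ].
/e/ (between /ɡ/ and /ʃ/): rule 1 targets it, but not before a nasal consonant → unchanged [e].
/ʃ/ (between /e/ and /e/): no rule targets it → [ʃ].
/e/ (between /ʃ/ and /ʃ/) is in the target of rule 1 but the environment (before a nasal consonant) is not met → [e].
/ʃ/ — not in any rule's target class → [ʃ].
/b/ (between /ʃ/ and /o/): no rule targets it → [b].
/o/ — between /b/ and /k/; rule 1 does not apply here → [o].
/k/ (between /o/ and /i/): before a front vowel, so rule 4 applies → [tʃ].
/i/ (between /k/ and /b/) is in the target of rule 1 but the environment (before a nasal consonant) is not met → [i].
/b/ — not in any rule's target class → [b].
/i/ (word-final) is in the target of rule 1 but the environment (before a nasal consonant) is not met → [i].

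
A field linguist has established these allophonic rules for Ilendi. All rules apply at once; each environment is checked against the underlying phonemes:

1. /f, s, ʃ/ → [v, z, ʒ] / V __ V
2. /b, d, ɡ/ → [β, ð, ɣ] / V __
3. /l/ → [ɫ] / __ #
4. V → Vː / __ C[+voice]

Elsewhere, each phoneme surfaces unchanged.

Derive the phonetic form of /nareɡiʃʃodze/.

/n/ stays [n].
/a/ (between /n/ and /r/) occurs before a voiced consonant → [aː] by rule 4.
/r/ — not in any rule's target class → [r].
/e/ — between /r/ and /ɡ/, before a voiced consonant — surfaces as [eː] (rule 4).
Rule 2 applies to /ɡ/ (between /e/ and /i/: immediately after a vowel) → [ɣ].
/i/ (between /ɡ/ and /ʃ/): rule 4 targets it, but not before a voiced consonant → unchanged [i].
/ʃ/ (between /i/ and /ʃ/) fails the environment for rule 1, so it stays [ʃ].
/ʃ/ (between /ʃ/ and /o/): rule 1 targets it, but not between two vowels → unchanged [ʃ].
Rule 4 applies to /o/ (between /ʃ/ and /d/: before a voiced consonant) → [oː].
/d/ meets the environment for rule 2 (immediately after a vowel) → [ð].
/z/ (between /d/ and /e/) is unaffected → [z].
/e/ (word-final) fails the environment for rule 4, so it stays [e].

[naːreːɣiʃʃoːðze]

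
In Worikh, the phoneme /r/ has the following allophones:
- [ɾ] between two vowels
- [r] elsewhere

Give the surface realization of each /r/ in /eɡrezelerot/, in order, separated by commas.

[r], [ɾ]

Occurrence 1 (position 3): no conditioning environment matches → elsewhere allophone [r].
Occurrence 2 (position 9): between two vowels → [ɾ].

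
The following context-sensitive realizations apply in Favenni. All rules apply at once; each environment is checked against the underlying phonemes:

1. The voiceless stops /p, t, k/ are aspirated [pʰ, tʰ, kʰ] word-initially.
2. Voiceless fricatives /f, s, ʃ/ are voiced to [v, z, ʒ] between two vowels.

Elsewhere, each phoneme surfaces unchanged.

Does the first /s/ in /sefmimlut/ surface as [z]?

/s/ (word-initial): rule 2 targets it, but not between two vowels → unchanged [s].
The actual realization is [s], not [z].

No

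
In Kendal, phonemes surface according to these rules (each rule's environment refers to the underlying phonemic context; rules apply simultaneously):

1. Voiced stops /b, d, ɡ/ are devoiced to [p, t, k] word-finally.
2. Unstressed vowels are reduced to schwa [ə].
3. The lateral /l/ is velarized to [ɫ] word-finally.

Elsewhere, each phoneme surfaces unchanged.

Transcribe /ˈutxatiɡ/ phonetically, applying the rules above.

/u/ (word-initial): rule 2 targets it, but not in an unstressed syllable → unchanged [u].
/t/ (between /u/ and /x/): no rule targets it → [t].
/x/ stays [x].
/a/ (between /x/ and /t/) occurs in an unstressed syllable → [ə] by rule 2.
/t/ (between /a/ and /i/) is unaffected → [t].
/i/ — between /t/ and /ɡ/, in an unstressed syllable — surfaces as [ə] (rule 2).
/ɡ/ (word-final): word-finally, so rule 1 applies → [k].

[ˈutxətək]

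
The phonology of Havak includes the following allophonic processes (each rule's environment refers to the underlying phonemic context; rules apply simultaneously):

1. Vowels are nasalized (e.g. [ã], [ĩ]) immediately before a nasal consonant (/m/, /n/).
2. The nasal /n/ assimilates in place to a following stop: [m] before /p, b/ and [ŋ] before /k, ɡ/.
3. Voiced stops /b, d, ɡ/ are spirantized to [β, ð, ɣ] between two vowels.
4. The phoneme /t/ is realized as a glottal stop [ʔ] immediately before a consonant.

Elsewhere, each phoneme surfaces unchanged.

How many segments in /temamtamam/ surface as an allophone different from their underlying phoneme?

4

Segments that undergo a rule: /e/ → [ẽ] (rule 1); /a/ → [ã] (rule 1); /a/ → [ã] (rule 1); /a/ → [ã] (rule 1).
All other segments surface unchanged.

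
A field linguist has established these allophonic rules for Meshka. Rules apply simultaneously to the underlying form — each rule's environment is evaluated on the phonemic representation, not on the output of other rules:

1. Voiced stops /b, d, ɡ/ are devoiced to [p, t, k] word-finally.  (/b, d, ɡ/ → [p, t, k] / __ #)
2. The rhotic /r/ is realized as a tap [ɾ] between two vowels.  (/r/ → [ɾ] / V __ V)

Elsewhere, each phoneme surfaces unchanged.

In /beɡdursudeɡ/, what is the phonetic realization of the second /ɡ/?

[k]

/ɡ/ — word-final, word-finally — surfaces as [k] (rule 1).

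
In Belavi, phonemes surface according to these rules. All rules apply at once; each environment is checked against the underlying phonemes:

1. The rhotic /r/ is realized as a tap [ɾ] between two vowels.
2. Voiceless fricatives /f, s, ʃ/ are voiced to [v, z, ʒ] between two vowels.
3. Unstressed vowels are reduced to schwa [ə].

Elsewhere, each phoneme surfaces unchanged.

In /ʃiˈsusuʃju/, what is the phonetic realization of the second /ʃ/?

[ʃ]

/ʃ/ (between /u/ and /j/) fails the environment for rule 2, so it stays [ʃ].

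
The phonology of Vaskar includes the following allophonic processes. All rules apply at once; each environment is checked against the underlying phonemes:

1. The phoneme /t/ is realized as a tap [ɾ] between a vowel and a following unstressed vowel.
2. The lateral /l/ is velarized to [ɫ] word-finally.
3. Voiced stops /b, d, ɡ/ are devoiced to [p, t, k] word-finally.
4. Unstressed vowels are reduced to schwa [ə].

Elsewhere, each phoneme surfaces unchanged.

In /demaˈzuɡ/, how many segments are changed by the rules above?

Segments that undergo a rule: /e/ → [ə] (rule 4); /a/ → [ə] (rule 4); /ɡ/ → [k] (rule 3).
All other segments surface unchanged.

3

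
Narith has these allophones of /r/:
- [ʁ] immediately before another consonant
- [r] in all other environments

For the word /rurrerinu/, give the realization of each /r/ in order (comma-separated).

Occurrence 1 (position 1): no conditioning environment matches → elsewhere allophone [r].
Occurrence 2 (position 3): immediately before another consonant → [ʁ].
Occurrence 3 (position 4): no conditioning environment matches → elsewhere allophone [r].
Occurrence 4 (position 6): no conditioning environment matches → elsewhere allophone [r].

[r], [ʁ], [r], [r]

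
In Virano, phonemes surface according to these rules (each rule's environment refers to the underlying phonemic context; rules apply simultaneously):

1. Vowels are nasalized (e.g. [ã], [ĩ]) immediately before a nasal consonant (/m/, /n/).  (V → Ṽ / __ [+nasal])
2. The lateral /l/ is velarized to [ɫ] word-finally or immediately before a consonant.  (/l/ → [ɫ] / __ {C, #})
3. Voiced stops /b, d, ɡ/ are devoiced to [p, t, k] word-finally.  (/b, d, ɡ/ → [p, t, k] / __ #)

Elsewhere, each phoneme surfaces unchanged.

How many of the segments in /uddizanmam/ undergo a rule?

2

Segments that undergo a rule: /a/ → [ã] (rule 1); /a/ → [ã] (rule 1).
All other segments surface unchanged.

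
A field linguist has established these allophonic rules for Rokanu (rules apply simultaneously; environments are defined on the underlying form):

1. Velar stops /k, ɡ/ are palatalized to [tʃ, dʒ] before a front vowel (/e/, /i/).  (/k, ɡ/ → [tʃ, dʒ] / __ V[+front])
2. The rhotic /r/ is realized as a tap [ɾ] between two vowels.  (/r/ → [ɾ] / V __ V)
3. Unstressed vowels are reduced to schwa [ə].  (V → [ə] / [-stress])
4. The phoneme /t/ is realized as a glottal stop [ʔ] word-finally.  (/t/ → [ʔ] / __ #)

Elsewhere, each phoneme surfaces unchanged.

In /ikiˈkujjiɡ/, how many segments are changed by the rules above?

Segments that undergo a rule: /i/ → [ə] (rule 3); /k/ → [tʃ] (rule 1); /i/ → [ə] (rule 3); /i/ → [ə] (rule 3).
All other segments surface unchanged.

4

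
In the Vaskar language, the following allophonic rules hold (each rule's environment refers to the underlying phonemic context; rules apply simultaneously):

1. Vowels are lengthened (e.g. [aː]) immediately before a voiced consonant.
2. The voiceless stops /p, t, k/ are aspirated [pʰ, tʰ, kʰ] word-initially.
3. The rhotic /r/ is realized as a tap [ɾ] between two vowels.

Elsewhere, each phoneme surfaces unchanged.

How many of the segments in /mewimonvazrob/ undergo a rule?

Segments that undergo a rule: /e/ → [eː] (rule 1); /i/ → [iː] (rule 1); /o/ → [oː] (rule 1); /a/ → [aː] (rule 1); /o/ → [oː] (rule 1).
All other segments surface unchanged.

5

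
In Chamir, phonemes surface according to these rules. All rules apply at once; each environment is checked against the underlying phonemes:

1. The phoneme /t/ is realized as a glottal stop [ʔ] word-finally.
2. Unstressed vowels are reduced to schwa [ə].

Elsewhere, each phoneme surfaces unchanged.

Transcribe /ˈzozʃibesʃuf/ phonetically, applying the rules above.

[ˈzozʃəbəsʃəf]

/z/ stays [z].
/o/ (between /z/ and /z/) is in the target of rule 2 but the environment (in an unstressed syllable) is not met → [o].
/z/ (between /o/ and /ʃ/): no rule targets it → [z].
/ʃ/ (between /z/ and /i/) is unaffected → [ʃ].
/i/ (between /ʃ/ and /b/) occurs in an unstressed syllable → [ə] by rule 2.
/b/ (between /i/ and /e/) is unaffected → [b].
Rule 2 applies to /e/ (between /b/ and /s/: in an unstressed syllable) → [ə].
/s/ stays [s].
/ʃ/ (between /s/ and /u/) is unaffected → [ʃ].
Rule 2 applies to /u/ (between /ʃ/ and /f/: in an unstressed syllable) → [ə].
/f/ (word-final) is unaffected → [f].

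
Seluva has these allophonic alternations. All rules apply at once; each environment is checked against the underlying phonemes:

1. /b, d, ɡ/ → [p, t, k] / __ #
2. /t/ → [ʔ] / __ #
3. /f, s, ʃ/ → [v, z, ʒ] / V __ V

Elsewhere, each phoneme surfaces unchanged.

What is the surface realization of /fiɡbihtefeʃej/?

[fiɡbihteveʒej]

/f/ — word-initial; rule 3 does not apply here → [f].
/i/ stays [i].
/ɡ/ (between /i/ and /b/) is in the target of rule 1 but the environment (word-finally) is not met → [ɡ].
/b/ — between /ɡ/ and /i/; rule 1 does not apply here → [b].
/i/ — not in any rule's target class → [i].
/h/ (between /i/ and /t/): no rule targets it → [h].
/t/ (between /h/ and /e/) is in the target of rule 2 but the environment (word-finally) is not met → [t].
/e/ — not in any rule's target class → [e].
/f/ — between /e/ and /e/, between two vowels — surfaces as [v] (rule 3).
/e/ (between /f/ and /ʃ/) is unaffected → [e].
Rule 3 applies to /ʃ/ (between /e/ and /e/: between two vowels) → [ʒ].
/e/ (between /ʃ/ and /j/): no rule targets it → [e].
/j/ (word-final) is unaffected → [j].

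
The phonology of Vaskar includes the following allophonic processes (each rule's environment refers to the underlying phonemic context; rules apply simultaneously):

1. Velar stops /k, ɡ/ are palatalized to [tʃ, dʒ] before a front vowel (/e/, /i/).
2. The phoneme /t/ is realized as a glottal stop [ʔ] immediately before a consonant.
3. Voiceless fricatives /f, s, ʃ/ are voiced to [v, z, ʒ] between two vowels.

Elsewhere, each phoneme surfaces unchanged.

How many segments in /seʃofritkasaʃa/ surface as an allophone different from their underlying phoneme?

4

Segments that undergo a rule: /ʃ/ → [ʒ] (rule 3); /t/ → [ʔ] (rule 2); /s/ → [z] (rule 3); /ʃ/ → [ʒ] (rule 3).
All other segments surface unchanged.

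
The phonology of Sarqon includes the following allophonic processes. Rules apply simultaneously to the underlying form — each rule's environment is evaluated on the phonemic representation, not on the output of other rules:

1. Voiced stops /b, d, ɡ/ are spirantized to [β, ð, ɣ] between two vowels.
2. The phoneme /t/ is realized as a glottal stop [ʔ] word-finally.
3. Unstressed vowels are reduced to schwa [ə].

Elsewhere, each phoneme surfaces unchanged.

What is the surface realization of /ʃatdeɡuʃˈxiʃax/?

/ʃ/ (word-initial) is unaffected → [ʃ].
/a/ (between /ʃ/ and /t/) occurs in an unstressed syllable → [ə] by rule 3.
/t/ (between /a/ and /d/): rule 2 targets it, but not word-finally → unchanged [t].
/d/ (between /t/ and /e/) is in the target of rule 1 but the environment (between two vowels) is not met → [d].
/e/ (between /d/ and /ɡ/): in an unstressed syllable, so rule 3 applies → [ə].
/ɡ/ — between /e/ and /u/, between two vowels — surfaces as [ɣ] (rule 1).
Rule 3 applies to /u/ (between /ɡ/ and /ʃ/: in an unstressed syllable) → [ə].
/ʃ/ (between /u/ and /x/): no rule targets it → [ʃ].
/x/ — not in any rule's target class → [x].
/i/ (between /x/ and /ʃ/) is in the target of rule 3 but the environment (in an unstressed syllable) is not met → [i].
/ʃ/ (between /i/ and /a/) is unaffected → [ʃ].
/a/ (between /ʃ/ and /x/): in an unstressed syllable, so rule 3 applies → [ə].
/x/ (word-final): no rule targets it → [x].

[ʃətdəɣəʃˈxiʃəx]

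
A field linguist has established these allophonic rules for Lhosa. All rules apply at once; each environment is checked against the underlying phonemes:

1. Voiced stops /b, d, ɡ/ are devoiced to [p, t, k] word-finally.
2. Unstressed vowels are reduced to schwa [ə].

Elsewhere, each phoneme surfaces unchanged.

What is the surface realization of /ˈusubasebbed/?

/u/ (word-initial) is in the target of rule 2 but the environment (in an unstressed syllable) is not met → [u].
/s/ — not in any rule's target class → [s].
/u/ (between /s/ and /b/): in an unstressed syllable, so rule 2 applies → [ə].
/b/ (between /u/ and /a/) is in the target of rule 1 but the environment (word-finally) is not met → [b].
/a/ — between /b/ and /s/, in an unstressed syllable — surfaces as [ə] (rule 2).
/s/ (between /a/ and /e/) is unaffected → [s].
/e/ meets the environment for rule 2 (in an unstressed syllable) → [ə].
/b/ (between /e/ and /b/): rule 1 targets it, but not word-finally → unchanged [b].
/b/ — between /b/ and /e/; rule 1 does not apply here → [b].
/e/ meets the environment for rule 2 (in an unstressed syllable) → [ə].
/d/ (word-final): word-finally, so rule 1 applies → [t].

[ˈusəbəsəbbət]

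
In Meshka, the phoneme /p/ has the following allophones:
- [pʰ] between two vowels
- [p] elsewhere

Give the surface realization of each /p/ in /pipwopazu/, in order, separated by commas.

Occurrence 1 (position 1): no conditioning environment matches → elsewhere allophone [p].
Occurrence 2 (position 3): no conditioning environment matches → elsewhere allophone [p].
Occurrence 3 (position 6): between two vowels → [pʰ].

[p], [p], [pʰ]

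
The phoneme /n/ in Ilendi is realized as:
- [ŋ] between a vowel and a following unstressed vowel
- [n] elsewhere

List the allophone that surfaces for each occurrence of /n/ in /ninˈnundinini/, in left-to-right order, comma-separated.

Occurrence 1 (position 1): no conditioning environment matches → elsewhere allophone [n].
Occurrence 2 (position 3): no conditioning environment matches → elsewhere allophone [n].
Occurrence 3 (position 4): no conditioning environment matches → elsewhere allophone [n].
Occurrence 4 (position 6): no conditioning environment matches → elsewhere allophone [n].
Occurrence 5 (position 9): between a vowel and a following unstressed vowel → [ŋ].
Occurrence 6 (position 11): between a vowel and a following unstressed vowel → [ŋ].

[n], [n], [n], [n], [ŋ], [ŋ]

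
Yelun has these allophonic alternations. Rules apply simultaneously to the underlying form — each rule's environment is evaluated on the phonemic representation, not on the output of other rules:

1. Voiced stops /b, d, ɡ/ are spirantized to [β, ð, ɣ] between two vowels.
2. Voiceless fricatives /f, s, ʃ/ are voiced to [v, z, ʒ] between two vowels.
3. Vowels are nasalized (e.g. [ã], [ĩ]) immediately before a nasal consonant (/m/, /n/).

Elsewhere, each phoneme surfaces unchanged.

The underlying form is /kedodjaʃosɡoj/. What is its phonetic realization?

/k/ — not in any rule's target class → [k].
/e/ (between /k/ and /d/): rule 3 targets it, but not before a nasal consonant → unchanged [e].
/d/ meets the environment for rule 1 (between two vowels) → [ð].
/o/ — between /d/ and /d/; rule 3 does not apply here → [o].
/d/ — between /o/ and /j/; rule 1 does not apply here → [d].
/j/ (between /d/ and /a/): no rule targets it → [j].
/a/ — between /j/ and /ʃ/; rule 3 does not apply here → [a].
Rule 2 applies to /ʃ/ (between /a/ and /o/: between two vowels) → [ʒ].
/o/ — between /ʃ/ and /s/; rule 3 does not apply here → [o].
/s/ (between /o/ and /ɡ/): rule 2 targets it, but not between two vowels → unchanged [s].
/ɡ/ (between /s/ and /o/) fails the environment for rule 1, so it stays [ɡ].
/o/ (between /ɡ/ and /j/) fails the environment for rule 3, so it stays [o].
/j/ stays [j].

[keðodjaʒosɡoj]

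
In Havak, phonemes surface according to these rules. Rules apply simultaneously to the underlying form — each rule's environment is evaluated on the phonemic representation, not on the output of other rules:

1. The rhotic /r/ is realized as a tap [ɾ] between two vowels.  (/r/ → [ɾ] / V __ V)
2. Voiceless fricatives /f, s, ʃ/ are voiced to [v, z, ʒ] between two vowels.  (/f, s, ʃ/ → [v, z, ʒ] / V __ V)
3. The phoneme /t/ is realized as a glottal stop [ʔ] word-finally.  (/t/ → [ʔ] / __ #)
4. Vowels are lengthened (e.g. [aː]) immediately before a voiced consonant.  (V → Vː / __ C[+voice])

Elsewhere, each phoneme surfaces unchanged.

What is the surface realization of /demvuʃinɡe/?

/d/ (word-initial): no rule targets it → [d].
/e/ (between /d/ and /m/) occurs before a voiced consonant → [eː] by rule 4.
/m/ (between /e/ and /v/) is unaffected → [m].
/v/ — not in any rule's target class → [v].
/u/ (between /v/ and /ʃ/): rule 4 targets it, but not before a voiced consonant → unchanged [u].
/ʃ/ — between /u/ and /i/, between two vowels — surfaces as [ʒ] (rule 2).
/i/ (between /ʃ/ and /n/): before a voiced consonant, so rule 4 applies → [iː].
/n/ stays [n].
/ɡ/ — not in any rule's target class → [ɡ].
/e/ (word-final): rule 4 targets it, but not before a voiced consonant → unchanged [e].

[deːmvuʒiːnɡe]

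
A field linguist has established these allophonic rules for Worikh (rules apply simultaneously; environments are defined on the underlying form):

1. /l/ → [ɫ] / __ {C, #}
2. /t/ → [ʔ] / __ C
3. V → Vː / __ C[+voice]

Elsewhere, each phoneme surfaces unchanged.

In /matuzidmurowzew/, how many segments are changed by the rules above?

5

Segments that undergo a rule: /u/ → [uː] (rule 3); /i/ → [iː] (rule 3); /u/ → [uː] (rule 3); /o/ → [oː] (rule 3); /e/ → [eː] (rule 3).
All other segments surface unchanged.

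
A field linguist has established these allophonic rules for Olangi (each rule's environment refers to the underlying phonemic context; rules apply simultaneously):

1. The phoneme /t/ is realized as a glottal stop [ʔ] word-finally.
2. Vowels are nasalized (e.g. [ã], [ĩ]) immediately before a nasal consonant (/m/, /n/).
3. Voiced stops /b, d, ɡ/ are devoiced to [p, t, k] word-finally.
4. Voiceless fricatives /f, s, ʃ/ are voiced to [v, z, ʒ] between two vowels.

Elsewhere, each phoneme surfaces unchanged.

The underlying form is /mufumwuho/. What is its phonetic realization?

/m/ stays [m].
/u/ — between /m/ and /f/; rule 2 does not apply here → [u].
/f/ — between /u/ and /u/, between two vowels — surfaces as [v] (rule 4).
/u/ (between /f/ and /m/): before a nasal consonant, so rule 2 applies → [ũ].
/m/ (between /u/ and /w/): no rule targets it → [m].
/w/ (between /m/ and /u/): no rule targets it → [w].
/u/ (between /w/ and /h/) is in the target of rule 2 but the environment (before a nasal consonant) is not met → [u].
/h/ — not in any rule's target class → [h].
/o/ (word-final) is in the target of rule 2 but the environment (before a nasal consonant) is not met → [o].

[muvũmwuho]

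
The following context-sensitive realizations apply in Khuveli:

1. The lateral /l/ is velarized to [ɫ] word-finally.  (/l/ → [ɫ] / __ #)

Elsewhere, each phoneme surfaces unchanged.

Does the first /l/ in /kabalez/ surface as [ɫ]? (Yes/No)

No

/l/ (between /a/ and /e/): rule 1 targets it, but not word-finally → unchanged [l].
The actual realization is [l], not [ɫ].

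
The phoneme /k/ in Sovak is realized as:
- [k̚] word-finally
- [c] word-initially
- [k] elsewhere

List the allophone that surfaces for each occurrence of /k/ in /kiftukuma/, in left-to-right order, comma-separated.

[c], [k]

Occurrence 1 (position 1): word-initially → [c].
Occurrence 2 (position 6): no conditioning environment matches → elsewhere allophone [k].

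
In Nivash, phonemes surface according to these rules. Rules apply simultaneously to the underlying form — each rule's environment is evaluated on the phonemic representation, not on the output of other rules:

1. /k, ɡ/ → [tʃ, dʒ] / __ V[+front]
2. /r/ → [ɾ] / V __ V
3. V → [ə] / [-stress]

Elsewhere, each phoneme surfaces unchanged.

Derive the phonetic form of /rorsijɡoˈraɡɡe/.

/r/ (word-initial) fails the environment for rule 2, so it stays [r].
/o/ (between /r/ and /r/): in an unstressed syllable, so rule 3 applies → [ə].
/r/ — between /o/ and /s/; rule 2 does not apply here → [r].
/i/ (between /s/ and /j/): in an unstressed syllable, so rule 3 applies → [ə].
/ɡ/ — between /j/ and /o/; rule 1 does not apply here → [ɡ].
/o/ — between /ɡ/ and /r/, in an unstressed syllable — surfaces as [ə] (rule 3).
/r/ meets the environment for rule 2 (between two vowels) → [ɾ].
/a/ (between /r/ and /ɡ/) fails the environment for rule 3, so it stays [a].
/ɡ/ (between /a/ and /ɡ/) fails the environment for rule 1, so it stays [ɡ].
Rule 1 applies to /ɡ/ (between /ɡ/ and /e/: before a front vowel) → [dʒ].
/e/ (word-final) occurs in an unstressed syllable → [ə] by rule 3.

[rərsəjɡəˈɾaɡdʒə]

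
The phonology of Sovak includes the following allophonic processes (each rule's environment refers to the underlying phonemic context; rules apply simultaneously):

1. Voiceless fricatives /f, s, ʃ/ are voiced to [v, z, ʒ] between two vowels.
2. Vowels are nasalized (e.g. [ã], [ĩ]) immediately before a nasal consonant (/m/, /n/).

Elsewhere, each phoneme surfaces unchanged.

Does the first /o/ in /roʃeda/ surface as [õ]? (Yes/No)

/o/ (between /r/ and /ʃ/) is in the target of rule 2 but the environment (before a nasal consonant) is not met → [o].
The actual realization is [o], not [õ].

No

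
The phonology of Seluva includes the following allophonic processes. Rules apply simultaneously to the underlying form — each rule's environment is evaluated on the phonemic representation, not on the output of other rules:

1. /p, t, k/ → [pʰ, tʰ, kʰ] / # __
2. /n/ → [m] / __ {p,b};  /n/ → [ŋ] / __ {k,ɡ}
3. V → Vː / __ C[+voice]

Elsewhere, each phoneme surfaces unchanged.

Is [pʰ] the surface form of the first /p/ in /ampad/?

/p/ (between /m/ and /a/): rule 1 targets it, but not word-initially → unchanged [p].
The actual realization is [p], not [pʰ].

No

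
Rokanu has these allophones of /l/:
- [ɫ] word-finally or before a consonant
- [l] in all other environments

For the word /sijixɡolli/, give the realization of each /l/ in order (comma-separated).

[ɫ], [l]

Occurrence 1 (position 8): word-finally or before a consonant → [ɫ].
Occurrence 2 (position 9): no conditioning environment matches → elsewhere allophone [l].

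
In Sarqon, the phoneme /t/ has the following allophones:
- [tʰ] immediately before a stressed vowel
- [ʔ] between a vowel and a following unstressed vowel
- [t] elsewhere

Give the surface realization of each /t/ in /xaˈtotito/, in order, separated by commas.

Occurrence 1 (position 3): immediately before a stressed vowel → [tʰ].
Occurrence 2 (position 5): between a vowel and a following unstressed vowel → [ʔ].
Occurrence 3 (position 7): between a vowel and a following unstressed vowel → [ʔ].

[tʰ], [ʔ], [ʔ]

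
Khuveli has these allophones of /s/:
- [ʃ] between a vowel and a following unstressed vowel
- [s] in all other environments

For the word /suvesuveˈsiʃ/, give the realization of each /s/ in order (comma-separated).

Occurrence 1 (position 1): no conditioning environment matches → elsewhere allophone [s].
Occurrence 2 (position 5): between a vowel and a following unstressed vowel → [ʃ].
Occurrence 3 (position 9): no conditioning environment matches → elsewhere allophone [s].

[s], [ʃ], [s]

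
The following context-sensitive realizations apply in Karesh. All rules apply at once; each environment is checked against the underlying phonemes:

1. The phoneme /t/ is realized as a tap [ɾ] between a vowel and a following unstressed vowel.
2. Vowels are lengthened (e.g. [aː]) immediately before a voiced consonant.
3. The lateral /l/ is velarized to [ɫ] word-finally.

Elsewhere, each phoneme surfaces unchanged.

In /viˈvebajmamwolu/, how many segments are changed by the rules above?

Segments that undergo a rule: /i/ → [iː] (rule 2); /e/ → [eː] (rule 2); /a/ → [aː] (rule 2); /a/ → [aː] (rule 2); /o/ → [oː] (rule 2).
All other segments surface unchanged.

5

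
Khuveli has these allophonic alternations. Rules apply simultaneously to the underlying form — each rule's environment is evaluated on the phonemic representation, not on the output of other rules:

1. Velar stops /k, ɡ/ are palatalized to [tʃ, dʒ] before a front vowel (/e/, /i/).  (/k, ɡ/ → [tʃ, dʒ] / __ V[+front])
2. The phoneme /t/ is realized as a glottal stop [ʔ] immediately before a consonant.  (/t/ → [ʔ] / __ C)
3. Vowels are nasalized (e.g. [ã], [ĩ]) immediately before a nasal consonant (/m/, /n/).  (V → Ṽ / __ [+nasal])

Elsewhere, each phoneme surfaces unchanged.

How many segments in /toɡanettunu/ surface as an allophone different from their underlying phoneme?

Segments that undergo a rule: /a/ → [ã] (rule 3); /t/ → [ʔ] (rule 2); /u/ → [ũ] (rule 3).
All other segments surface unchanged.

3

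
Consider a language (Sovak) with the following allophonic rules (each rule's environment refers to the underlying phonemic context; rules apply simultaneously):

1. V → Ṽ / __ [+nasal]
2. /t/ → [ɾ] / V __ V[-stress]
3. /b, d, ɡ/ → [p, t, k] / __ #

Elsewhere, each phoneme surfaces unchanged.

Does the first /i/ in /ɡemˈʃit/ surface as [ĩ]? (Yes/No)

No

/i/ (between /ʃ/ and /t/) is in the target of rule 1 but the environment (before a nasal consonant) is not met → [i].
The actual realization is [i], not [ĩ].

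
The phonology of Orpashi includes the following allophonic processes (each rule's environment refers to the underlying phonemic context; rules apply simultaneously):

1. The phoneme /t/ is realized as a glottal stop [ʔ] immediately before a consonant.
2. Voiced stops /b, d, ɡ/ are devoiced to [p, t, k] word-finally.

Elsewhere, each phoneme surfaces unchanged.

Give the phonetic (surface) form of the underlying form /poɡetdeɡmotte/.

[poɡeʔdeɡmoʔte]

/ɡ/ (between /o/ and /e/) is in the target of rule 2 but the environment (word-finally) is not met → [ɡ].
/t/ (between /e/ and /d/): immediately before a consonant, so rule 1 applies → [ʔ].
/d/ — between /t/ and /e/; rule 2 does not apply here → [d].
/ɡ/ (between /e/ and /m/): rule 2 targets it, but not word-finally → unchanged [ɡ].
/t/ (between /o/ and /t/): immediately before a consonant, so rule 1 applies → [ʔ].
/t/ — between /t/ and /e/; rule 1 does not apply here → [t].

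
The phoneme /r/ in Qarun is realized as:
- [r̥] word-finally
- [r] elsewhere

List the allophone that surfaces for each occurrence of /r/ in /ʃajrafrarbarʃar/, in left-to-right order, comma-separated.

Occurrence 1 (position 4): no conditioning environment matches → elsewhere allophone [r].
Occurrence 2 (position 7): no conditioning environment matches → elsewhere allophone [r].
Occurrence 3 (position 9): no conditioning environment matches → elsewhere allophone [r].
Occurrence 4 (position 12): no conditioning environment matches → elsewhere allophone [r].
Occurrence 5 (position 15): word-finally → [r̥].

[r], [r], [r], [r], [r̥]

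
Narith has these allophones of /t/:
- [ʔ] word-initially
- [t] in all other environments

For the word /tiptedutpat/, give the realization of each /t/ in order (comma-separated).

[ʔ], [t], [t], [t]

Occurrence 1 (position 1): word-initially → [ʔ].
Occurrence 2 (position 4): no conditioning environment matches → elsewhere allophone [t].
Occurrence 3 (position 8): no conditioning environment matches → elsewhere allophone [t].
Occurrence 4 (position 11): no conditioning environment matches → elsewhere allophone [t].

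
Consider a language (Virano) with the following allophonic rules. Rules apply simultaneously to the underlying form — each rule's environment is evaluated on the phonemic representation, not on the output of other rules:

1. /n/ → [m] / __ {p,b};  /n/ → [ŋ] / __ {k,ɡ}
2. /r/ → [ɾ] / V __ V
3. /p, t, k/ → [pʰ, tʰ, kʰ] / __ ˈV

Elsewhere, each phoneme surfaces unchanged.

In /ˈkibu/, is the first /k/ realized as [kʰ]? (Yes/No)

Yes

Rule 3 applies to /k/ (word-initial: immediately before a stressed vowel) → [kʰ].
The actual realization is [kʰ], which matches [kʰ].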